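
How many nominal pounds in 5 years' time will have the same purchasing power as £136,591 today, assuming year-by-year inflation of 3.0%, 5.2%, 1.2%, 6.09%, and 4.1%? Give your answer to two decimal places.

Cumulative price-level factor: 1.030 × 1.052 × 1.012 × 1.0609 × 1.041 ≈ 1.2110404686.
The nominal amount required is £136,591 scaled up by that factor.

£165,417.23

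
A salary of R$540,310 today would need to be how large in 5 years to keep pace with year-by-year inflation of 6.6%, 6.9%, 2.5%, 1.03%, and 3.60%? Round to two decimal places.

Cumulative price-level factor: 1.066 × 1.069 × 1.025 × 1.0103 × 1.0360 ≈ 1.2225563442.
The nominal amount required is R$540,310 scaled up by that factor.

R$660,559.42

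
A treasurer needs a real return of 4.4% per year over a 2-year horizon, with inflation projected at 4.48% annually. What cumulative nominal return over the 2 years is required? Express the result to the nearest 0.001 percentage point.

18.978%

Required annual nominal rate: (1+4.4%)(1+4.48%) − 1 = 9.07712%.
Cumulative over 2 years: (1 + 0.0907712)^2 − 1 ≈ 0.18978.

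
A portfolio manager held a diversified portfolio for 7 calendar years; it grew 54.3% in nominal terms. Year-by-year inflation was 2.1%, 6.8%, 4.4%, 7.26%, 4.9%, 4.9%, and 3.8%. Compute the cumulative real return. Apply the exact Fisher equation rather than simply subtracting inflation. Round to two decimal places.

10.63%

Cumulative inflation factor: 1.021 × 1.068 × 1.044 × 1.0726 × 1.049 × 1.049 × 1.038 ≈ 1.39471.
Nominal growth factor: 1.54300. Real growth factor = 1.54300 / 1.39471 ≈ 1.10632.
Total real return ≈ 10.6324%.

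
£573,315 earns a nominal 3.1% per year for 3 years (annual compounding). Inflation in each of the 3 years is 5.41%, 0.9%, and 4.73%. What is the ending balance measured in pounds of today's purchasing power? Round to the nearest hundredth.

£564,059.89

Nominal value at maturity: £573,315 × (1 + 3.1%)^3 ≈ £628,303.24.
Price-level factor over 3 years: 1.0541 × 1.009 × 1.0473 ≈ 1.1138945604.
The maturity value deflated by that factor is the answer in today's purchasing power.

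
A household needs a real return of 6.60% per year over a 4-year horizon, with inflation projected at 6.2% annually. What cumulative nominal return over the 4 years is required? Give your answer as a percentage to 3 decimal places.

Required annual nominal rate: (1+6.60%)(1+6.2%) − 1 = 13.2092%.
Cumulative over 4 years: (1 + 0.132092)^4 − 1 ≈ 0.64258.

64.258%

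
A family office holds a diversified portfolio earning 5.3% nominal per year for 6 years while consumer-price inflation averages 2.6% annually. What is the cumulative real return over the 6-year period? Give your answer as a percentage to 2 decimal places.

The annual real rate is (1+5.3%)/(1+2.6%) − 1 = 2.6316%.
Compounded over 6 years: (1 + 0.026316)^6 − 1 ≈ 0.16865.

16.87%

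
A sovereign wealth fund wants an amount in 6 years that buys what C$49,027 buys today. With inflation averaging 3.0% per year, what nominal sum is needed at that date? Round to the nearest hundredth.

C$58,540.80

Cumulative price-level factor: (1+3.0%)^6 ≈ 1.1940522965.
The nominal amount required is C$49,027 scaled up by that factor.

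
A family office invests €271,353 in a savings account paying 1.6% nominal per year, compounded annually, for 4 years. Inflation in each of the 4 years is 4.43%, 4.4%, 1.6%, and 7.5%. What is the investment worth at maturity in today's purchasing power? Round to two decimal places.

€242,818.35

Nominal value at maturity: €271,353 × (1 + 1.6%)^4 ≈ €289,140.85.
Price-level factor over 4 years: 1.0443 × 1.044 × 1.016 × 1.075 ≈ 1.1907701762.
The maturity value deflated by that factor is the answer in today's purchasing power.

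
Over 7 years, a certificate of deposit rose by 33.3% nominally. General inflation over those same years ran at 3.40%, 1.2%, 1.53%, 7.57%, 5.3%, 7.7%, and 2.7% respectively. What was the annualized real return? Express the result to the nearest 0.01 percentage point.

0.02%

Cumulative inflation factor: 1.0340 × 1.012 × 1.0153 × 1.0757 × 1.053 × 1.077 × 1.027 ≈ 1.33107.
Nominal growth factor: 1.33300. Real growth factor = 1.33300 / 1.33107 ≈ 1.00145.
Annualized: 1.00145^(1/7) − 1 ≈ 0.00021.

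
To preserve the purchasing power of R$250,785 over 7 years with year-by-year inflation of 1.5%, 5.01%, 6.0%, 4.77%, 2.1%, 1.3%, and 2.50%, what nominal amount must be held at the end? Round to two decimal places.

Cumulative price-level factor: 1.015 × 1.0501 × 1.060 × 1.0477 × 1.021 × 1.013 × 1.0250 ≈ 1.2548694971.
Multiplying R$250,785 by the price-level factor gives the future nominal sum.

R$314,702.45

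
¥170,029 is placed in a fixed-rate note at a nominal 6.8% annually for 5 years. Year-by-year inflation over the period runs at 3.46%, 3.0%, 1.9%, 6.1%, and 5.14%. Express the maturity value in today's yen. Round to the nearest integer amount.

Nominal value at maturity: ¥170,029 × (1 + 6.8%)^5 ≈ ¥236,254.
Price-level factor over 5 years: 1.0346 × 1.030 × 1.019 × 1.061 × 1.0514 ≈ 1.2113432939.
The maturity value deflated by that factor is the answer in today's purchasing power.

¥195,035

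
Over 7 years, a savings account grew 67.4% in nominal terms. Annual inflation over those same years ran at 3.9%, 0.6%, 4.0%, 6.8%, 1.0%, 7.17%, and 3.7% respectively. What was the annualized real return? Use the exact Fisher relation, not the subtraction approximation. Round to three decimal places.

3.642%

Cumulative inflation factor: 1.039 × 1.006 × 1.040 × 1.068 × 1.010 × 1.0717 × 1.037 ≈ 1.30314.
Nominal growth factor: 1.67400. Real growth factor = 1.67400 / 1.30314 ≈ 1.28459.
Annualized: 1.28459^(1/7) − 1 ≈ 0.03642.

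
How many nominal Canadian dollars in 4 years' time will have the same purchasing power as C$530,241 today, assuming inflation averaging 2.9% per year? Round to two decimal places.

C$594,476.66

Cumulative price-level factor: (1+2.9%)^4 ≈ 1.1211442633.
Multiplying C$530,241 by the price-level factor gives the future nominal sum.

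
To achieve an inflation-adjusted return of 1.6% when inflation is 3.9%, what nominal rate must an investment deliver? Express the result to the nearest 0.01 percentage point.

5.56%

By the Fisher equation, 1 + r_nom = (1 + 1.6%)(1 + 3.9%) = 1.016 × 1.039 = 1.055624.
So r_nom = 5.5624%.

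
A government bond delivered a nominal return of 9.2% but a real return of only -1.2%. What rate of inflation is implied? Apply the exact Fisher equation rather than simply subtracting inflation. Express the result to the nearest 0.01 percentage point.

10.53%

From (1+r_nom) = (1+r_real)(1+π), we get 1+π = (1 + 9.2%)/(1 − 1.2%) = 1.092/0.988 ≈ 1.10526.
So π ≈ 10.5263%.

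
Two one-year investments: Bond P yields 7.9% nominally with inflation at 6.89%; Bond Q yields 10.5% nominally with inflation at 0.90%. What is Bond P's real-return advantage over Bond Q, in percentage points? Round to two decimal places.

Bond P real return: 1.079/1.0689 − 1 = 0.945%.
Bond Q real return: 1.105/1.0090 − 1 = 9.514%.
Difference: 0.945 − 9.514 = -8.569 pp.

-8.57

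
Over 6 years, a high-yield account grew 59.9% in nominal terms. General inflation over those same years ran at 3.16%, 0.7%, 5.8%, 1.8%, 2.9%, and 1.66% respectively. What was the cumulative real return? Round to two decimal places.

36.62%

Cumulative inflation factor: 1.0316 × 1.007 × 1.058 × 1.018 × 1.029 × 1.0166 ≈ 1.17041.
Nominal growth factor: 1.59900. Real growth factor = 1.59900 / 1.17041 ≈ 1.36618.
Total real return ≈ 36.6183%.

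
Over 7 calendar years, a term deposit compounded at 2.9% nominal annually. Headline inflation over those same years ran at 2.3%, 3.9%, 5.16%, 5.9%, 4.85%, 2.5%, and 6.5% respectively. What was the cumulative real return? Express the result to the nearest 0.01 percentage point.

Cumulative inflation factor: 1.023 × 1.039 × 1.0516 × 1.059 × 1.0485 × 1.025 × 1.065 ≈ 1.35481.
Nominal growth factor: 1.22154. Real growth factor = 1.22154 / 1.35481 ≈ 0.90163.
Total real return ≈ -9.8371%.

-9.84%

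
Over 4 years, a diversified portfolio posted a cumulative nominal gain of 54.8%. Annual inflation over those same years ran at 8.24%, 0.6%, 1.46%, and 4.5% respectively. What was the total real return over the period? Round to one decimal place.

34.1%

Cumulative inflation factor: 1.0824 × 1.006 × 1.0146 × 1.045 ≈ 1.15451.
Nominal growth factor: 1.54800. Real growth factor = 1.54800 / 1.15451 ≈ 1.34083.
Total real return ≈ 34.0831%.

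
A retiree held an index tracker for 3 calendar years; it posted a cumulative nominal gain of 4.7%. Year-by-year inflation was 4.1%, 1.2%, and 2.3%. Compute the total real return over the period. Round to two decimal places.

Cumulative inflation factor: 1.041 × 1.012 × 1.023 ≈ 1.07772.
Nominal growth factor: 1.04700. Real growth factor = 1.04700 / 1.07772 ≈ 0.97149.
Total real return ≈ -2.8507%.

-2.85%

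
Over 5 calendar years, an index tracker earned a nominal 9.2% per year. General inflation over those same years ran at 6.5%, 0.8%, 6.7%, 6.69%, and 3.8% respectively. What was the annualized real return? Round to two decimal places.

4.13%

Cumulative inflation factor: 1.065 × 1.008 × 1.067 × 1.0669 × 1.038 ≈ 1.26852.
Nominal growth factor: 1.55279. Real growth factor = 1.55279 / 1.26852 ≈ 1.22410.
Annualized: 1.22410^(1/5) − 1 ≈ 0.04127.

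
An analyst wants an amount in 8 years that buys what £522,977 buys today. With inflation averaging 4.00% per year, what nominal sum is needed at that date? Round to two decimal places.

£715,730.14

Cumulative price-level factor: (1+4.00%)^8 ≈ 1.3685690504.
The nominal amount required is £522,977 scaled up by that factor.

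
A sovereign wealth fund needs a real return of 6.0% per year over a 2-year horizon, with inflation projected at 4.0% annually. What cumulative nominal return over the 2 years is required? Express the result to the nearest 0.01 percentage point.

Required annual nominal rate: (1+6.0%)(1+4.0%) − 1 = 10.24%.
Cumulative over 2 years: (1 + 0.1024)^2 − 1 ≈ 0.21529.

21.53%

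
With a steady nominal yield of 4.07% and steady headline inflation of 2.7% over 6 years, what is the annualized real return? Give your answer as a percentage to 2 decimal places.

1.33%

With constant rates the annual real return is the same each year: (1+4.07%)/(1+2.7%) − 1 = 0.01334.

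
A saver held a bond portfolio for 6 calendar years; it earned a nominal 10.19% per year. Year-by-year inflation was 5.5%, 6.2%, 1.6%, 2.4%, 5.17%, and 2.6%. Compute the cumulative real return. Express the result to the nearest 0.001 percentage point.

Cumulative inflation factor: 1.055 × 1.062 × 1.016 × 1.024 × 1.0517 × 1.026 ≈ 1.25780.
Nominal growth factor: 1.79000. Real growth factor = 1.79000 / 1.25780 ≈ 1.42313.
Total real return ≈ 42.3126%.

42.313%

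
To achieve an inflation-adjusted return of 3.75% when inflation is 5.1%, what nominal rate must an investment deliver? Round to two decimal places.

By the Fisher equation, 1 + r_nom = (1 + 3.75%)(1 + 5.1%) = 1.0375 × 1.051 = 1.0904125.
So r_nom = 9.04125%.

9.04%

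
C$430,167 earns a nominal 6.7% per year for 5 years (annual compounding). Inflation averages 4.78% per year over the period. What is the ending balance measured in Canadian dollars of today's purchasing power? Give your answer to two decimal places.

Nominal value at maturity: C$430,167 × (1 + 6.7%)^5 ≈ C$594,920.85.
Price-level factor over 5 years: (1 + 4.78%)^5 ≈ 1.2629669055.
The maturity value deflated by that factor is the answer in today's purchasing power.

C$471,050.23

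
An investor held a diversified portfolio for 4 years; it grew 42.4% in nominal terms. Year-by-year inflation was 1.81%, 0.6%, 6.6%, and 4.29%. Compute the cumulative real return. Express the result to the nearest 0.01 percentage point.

25.06%

Cumulative inflation factor: 1.0181 × 1.006 × 1.066 × 1.0429 ≈ 1.13864.
Nominal growth factor: 1.42400. Real growth factor = 1.42400 / 1.13864 ≈ 1.25061.
Total real return ≈ 25.0609%.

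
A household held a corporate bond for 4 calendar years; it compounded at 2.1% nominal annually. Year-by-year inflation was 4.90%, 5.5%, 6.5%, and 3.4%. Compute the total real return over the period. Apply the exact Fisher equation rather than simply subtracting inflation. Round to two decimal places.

-10.83%

Cumulative inflation factor: 1.0490 × 1.055 × 1.065 × 1.034 ≈ 1.21870.
Nominal growth factor: 1.08668. Real growth factor = 1.08668 / 1.21870 ≈ 0.89167.
Total real return ≈ -10.8329%.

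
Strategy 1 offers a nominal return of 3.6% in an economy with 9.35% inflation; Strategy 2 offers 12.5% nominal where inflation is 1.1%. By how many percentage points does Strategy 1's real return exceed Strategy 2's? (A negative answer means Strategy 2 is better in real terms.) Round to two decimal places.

-16.53

Strategy 1 real return: 1.036/1.0935 − 1 = -5.258%.
Strategy 2 real return: 1.125/1.011 − 1 = 11.276%.
Difference: -5.258 − 11.276 = -16.534 pp.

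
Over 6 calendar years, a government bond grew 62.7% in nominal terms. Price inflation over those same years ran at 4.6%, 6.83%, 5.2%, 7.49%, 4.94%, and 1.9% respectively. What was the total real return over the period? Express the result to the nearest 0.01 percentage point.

Cumulative inflation factor: 1.046 × 1.0683 × 1.052 × 1.0749 × 1.0494 × 1.019 ≈ 1.35121.
Nominal growth factor: 1.62700. Real growth factor = 1.62700 / 1.35121 ≈ 1.20410.
Total real return ≈ 20.4103%.

20.41%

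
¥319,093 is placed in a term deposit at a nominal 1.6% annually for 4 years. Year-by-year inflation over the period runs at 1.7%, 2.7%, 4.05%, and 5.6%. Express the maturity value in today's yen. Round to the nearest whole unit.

¥296,275

Nominal value at maturity: ¥319,093 × (1 + 1.6%)^4 ≈ ¥340,010.
Price-level factor over 4 years: 1.017 × 1.027 × 1.0405 × 1.056 ≈ 1.1476181265.
Dividing the nominal maturity value by the price-level factor gives the value in today's money.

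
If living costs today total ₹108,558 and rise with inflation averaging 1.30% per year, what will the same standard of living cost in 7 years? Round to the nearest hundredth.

Cumulative price-level factor: (1+1.30%)^7 ≈ 1.0946269025.
Multiplying ₹108,558 by the price-level factor gives the future nominal sum.

₹118,830.51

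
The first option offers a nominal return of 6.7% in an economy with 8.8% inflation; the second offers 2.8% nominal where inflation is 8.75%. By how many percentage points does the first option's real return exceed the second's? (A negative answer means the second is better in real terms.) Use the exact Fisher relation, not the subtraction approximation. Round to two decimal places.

The first option real return: 1.067/1.088 − 1 = -1.930%.
The second real return: 1.028/1.0875 − 1 = -5.471%.
Difference: -1.930 − (-5.471) = 3.541 pp.

3.54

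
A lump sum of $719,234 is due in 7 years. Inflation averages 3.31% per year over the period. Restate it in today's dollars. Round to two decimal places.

$572,629.45

Price-level factor over 7 years: (1 + 3.31%)^7 ≈ 1.2560199305.
Purchasing power today: $719,234 divided by that factor.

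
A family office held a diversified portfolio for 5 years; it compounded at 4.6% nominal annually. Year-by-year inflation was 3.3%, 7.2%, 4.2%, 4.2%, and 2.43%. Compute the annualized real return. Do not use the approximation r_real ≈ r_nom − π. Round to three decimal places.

0.332%

Cumulative inflation factor: 1.033 × 1.072 × 1.042 × 1.042 × 1.0243 ≈ 1.23157.
Nominal growth factor: 1.25216. Real growth factor = 1.25216 / 1.23157 ≈ 1.01672.
Annualized: 1.01672^(1/5) − 1 ≈ 0.00332.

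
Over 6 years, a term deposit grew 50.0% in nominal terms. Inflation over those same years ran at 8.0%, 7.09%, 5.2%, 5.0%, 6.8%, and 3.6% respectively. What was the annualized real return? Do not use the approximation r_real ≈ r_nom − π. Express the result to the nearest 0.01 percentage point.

Cumulative inflation factor: 1.080 × 1.0709 × 1.052 × 1.050 × 1.068 × 1.036 ≈ 1.41354.
Nominal growth factor: 1.50000. Real growth factor = 1.50000 / 1.41354 ≈ 1.06116.
Annualized: 1.06116^(1/6) − 1 ≈ 0.00994.

0.99%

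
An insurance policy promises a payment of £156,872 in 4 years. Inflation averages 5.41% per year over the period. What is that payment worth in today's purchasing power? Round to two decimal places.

Price-level factor over 4 years: (1 + 5.41%)^4 ≈ 1.2346027879.
Purchasing power today: £156,872 divided by that factor.

£127,062.73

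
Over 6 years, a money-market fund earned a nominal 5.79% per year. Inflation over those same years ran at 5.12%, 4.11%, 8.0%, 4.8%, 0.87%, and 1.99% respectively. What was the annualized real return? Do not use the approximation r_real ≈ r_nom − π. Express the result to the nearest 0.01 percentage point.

1.60%

Cumulative inflation factor: 1.0512 × 1.0411 × 1.080 × 1.048 × 1.0087 × 1.0199 ≈ 1.27433.
Nominal growth factor: 1.40174. Real growth factor = 1.40174 / 1.27433 ≈ 1.09998.
Annualized: 1.09998^(1/6) − 1 ≈ 0.01601.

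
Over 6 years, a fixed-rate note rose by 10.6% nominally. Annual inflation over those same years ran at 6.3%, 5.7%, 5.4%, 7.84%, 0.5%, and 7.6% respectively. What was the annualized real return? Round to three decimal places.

-3.634%

Cumulative inflation factor: 1.063 × 1.057 × 1.054 × 1.0784 × 1.005 × 1.076 ≈ 1.38104.
Nominal growth factor: 1.10600. Real growth factor = 1.10600 / 1.38104 ≈ 0.80084.
Annualized: 0.80084^(1/6) − 1 ≈ -0.03634.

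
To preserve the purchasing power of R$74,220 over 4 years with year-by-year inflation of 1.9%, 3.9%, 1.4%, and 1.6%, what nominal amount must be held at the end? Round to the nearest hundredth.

Cumulative price-level factor: 1.019 × 1.039 × 1.014 × 1.016 ≈ 1.0907403880.
The nominal amount required is R$74,220 scaled up by that factor.

R$80,954.75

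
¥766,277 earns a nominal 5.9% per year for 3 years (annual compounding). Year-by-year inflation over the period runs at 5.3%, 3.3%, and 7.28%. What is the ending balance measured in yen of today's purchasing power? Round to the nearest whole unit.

Nominal value at maturity: ¥766,277 × (1 + 5.9%)^3 ≈ ¥910,068.
Price-level factor over 3 years: 1.053 × 1.033 × 1.0728 = 1.1669371272.
Dividing the nominal maturity value by the price-level factor gives the value in today's money.

¥779,877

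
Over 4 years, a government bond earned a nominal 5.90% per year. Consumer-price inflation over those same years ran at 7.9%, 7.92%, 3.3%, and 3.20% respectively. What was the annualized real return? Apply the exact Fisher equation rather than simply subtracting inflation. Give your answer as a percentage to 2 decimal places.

Cumulative inflation factor: 1.079 × 1.0792 × 1.033 × 1.0320 ≈ 1.24138.
Nominal growth factor: 1.25772. Real growth factor = 1.25772 / 1.24138 ≈ 1.01317.
Annualized: 1.01317^(1/4) − 1 ≈ 0.00328.

0.33%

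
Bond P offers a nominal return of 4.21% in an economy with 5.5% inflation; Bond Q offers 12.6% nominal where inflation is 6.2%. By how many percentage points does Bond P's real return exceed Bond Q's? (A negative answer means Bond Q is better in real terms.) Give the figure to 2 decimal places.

-7.25

Bond P real return: 1.0421/1.055 − 1 = -1.223%.
Bond Q real return: 1.126/1.062 − 1 = 6.026%.
Difference: -1.223 − 6.026 = -7.249 pp.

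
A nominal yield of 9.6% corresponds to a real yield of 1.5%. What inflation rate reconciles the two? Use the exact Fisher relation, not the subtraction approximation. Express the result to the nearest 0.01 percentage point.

From (1+r_nom) = (1+r_real)(1+π), we get 1+π = (1 + 9.6%)/(1 + 1.5%) = 1.096/1.015 ≈ 1.07980.
So π ≈ 7.9803%.

7.98%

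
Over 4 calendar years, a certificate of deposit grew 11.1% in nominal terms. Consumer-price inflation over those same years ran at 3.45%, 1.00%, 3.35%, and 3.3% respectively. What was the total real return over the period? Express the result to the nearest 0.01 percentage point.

-0.40%

Cumulative inflation factor: 1.0345 × 1.0100 × 1.0335 × 1.033 ≈ 1.11548.
Nominal growth factor: 1.11100. Real growth factor = 1.11100 / 1.11548 ≈ 0.99598.
Total real return ≈ -0.4018%.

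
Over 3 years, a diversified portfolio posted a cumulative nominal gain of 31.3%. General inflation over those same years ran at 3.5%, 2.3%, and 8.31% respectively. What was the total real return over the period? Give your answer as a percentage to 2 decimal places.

Cumulative inflation factor: 1.035 × 1.023 × 1.0831 ≈ 1.14679.
Nominal growth factor: 1.31300. Real growth factor = 1.31300 / 1.14679 ≈ 1.14493.
Total real return ≈ 14.4933%.

14.49%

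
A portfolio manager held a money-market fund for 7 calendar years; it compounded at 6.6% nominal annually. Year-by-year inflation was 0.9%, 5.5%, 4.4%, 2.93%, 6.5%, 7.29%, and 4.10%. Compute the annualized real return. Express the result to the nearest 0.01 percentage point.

2.01%

Cumulative inflation factor: 1.009 × 1.055 × 1.044 × 1.0293 × 1.065 × 1.0729 × 1.0410 ≈ 1.36065.
Nominal growth factor: 1.56423. Real growth factor = 1.56423 / 1.36065 ≈ 1.14962.
Annualized: 1.14962^(1/7) − 1 ≈ 0.02012.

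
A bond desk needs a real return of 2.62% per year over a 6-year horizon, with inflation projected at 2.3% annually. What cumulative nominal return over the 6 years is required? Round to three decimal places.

33.858%

Required annual nominal rate: (1+2.62%)(1+2.3%) − 1 = 4.98026%.
Cumulative over 6 years: (1 + 0.0498026)^6 − 1 ≈ 0.33858.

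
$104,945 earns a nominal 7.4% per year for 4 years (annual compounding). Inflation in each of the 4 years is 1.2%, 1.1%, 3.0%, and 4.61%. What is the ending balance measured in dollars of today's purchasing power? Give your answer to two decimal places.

$126,659.21

Nominal value at maturity: $104,945 × (1 + 7.4%)^4 ≈ $139,630.04.
Price-level factor over 4 years: 1.012 × 1.011 × 1.030 × 1.0461 ≈ 1.1024073368.
The maturity value deflated by that factor is the answer in today's purchasing power.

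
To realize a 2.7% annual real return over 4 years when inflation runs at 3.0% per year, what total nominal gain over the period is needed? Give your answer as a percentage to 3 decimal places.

Required annual nominal rate: (1+2.7%)(1+3.0%) − 1 = 5.781%.
Cumulative over 4 years: (1 + 0.05781)^4 − 1 ≈ 0.25208.

25.208%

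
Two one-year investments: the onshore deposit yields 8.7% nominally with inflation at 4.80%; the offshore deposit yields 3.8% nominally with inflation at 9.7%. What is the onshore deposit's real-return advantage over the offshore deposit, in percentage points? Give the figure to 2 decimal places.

The onshore deposit real return: 1.087/1.0480 − 1 = 3.721%.
The offshore deposit real return: 1.038/1.097 − 1 = -5.378%.
Difference: 3.721 − (-5.378) = 9.099 pp.

9.10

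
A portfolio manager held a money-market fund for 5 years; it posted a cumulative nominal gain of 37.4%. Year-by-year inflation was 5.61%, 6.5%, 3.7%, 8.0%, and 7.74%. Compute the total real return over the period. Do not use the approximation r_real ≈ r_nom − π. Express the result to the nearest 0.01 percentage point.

1.24%

Cumulative inflation factor: 1.0561 × 1.065 × 1.037 × 1.080 × 1.0774 ≈ 1.35717.
Nominal growth factor: 1.37400. Real growth factor = 1.37400 / 1.35717 ≈ 1.01240.
Total real return ≈ 1.2401%.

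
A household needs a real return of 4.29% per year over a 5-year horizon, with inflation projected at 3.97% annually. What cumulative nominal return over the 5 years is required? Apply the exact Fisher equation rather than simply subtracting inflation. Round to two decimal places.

49.88%

Required annual nominal rate: (1+4.29%)(1+3.97%) − 1 = 8.430313%.
Cumulative over 5 years: (1 + 0.08430313)^5 − 1 ≈ 0.49883.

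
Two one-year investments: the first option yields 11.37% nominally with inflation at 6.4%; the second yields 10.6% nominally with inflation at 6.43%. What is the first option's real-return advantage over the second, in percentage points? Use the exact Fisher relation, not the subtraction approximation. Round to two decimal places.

0.75

The first option real return: 1.1137/1.064 − 1 = 4.671%.
The second real return: 1.106/1.0643 − 1 = 3.918%.
Difference: 4.671 − 3.918 = 0.753 pp.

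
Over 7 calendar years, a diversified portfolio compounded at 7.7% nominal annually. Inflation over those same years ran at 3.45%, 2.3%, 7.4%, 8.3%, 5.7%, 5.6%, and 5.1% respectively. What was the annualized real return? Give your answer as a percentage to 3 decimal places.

Cumulative inflation factor: 1.0345 × 1.023 × 1.074 × 1.083 × 1.057 × 1.056 × 1.051 ≈ 1.44404.
Nominal growth factor: 1.68078. Real growth factor = 1.68078 / 1.44404 ≈ 1.16394.
Annualized: 1.16394^(1/7) − 1 ≈ 0.02192.

2.192%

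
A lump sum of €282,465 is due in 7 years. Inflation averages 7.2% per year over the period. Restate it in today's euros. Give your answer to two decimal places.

€173,620.56

Price-level factor over 7 years: (1 + 7.2%)^7 ≈ 1.6269098835.
Purchasing power today: €282,465 divided by that factor.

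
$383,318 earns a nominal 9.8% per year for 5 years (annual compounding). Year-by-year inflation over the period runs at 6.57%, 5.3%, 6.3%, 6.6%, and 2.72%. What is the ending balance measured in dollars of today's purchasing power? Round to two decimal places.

Nominal value at maturity: $383,318 × (1 + 9.8%)^5 ≈ $611,745.68.
Price-level factor over 5 years: 1.0657 × 1.053 × 1.063 × 1.066 × 1.0272 ≈ 1.3061974058.
The maturity value deflated by that factor is the answer in today's purchasing power.

$468,340.91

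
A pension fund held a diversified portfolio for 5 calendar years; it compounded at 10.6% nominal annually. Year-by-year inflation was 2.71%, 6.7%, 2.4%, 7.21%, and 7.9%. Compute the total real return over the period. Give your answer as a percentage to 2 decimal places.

Cumulative inflation factor: 1.0271 × 1.067 × 1.024 × 1.0721 × 1.079 ≈ 1.29818.
Nominal growth factor: 1.65491. Real growth factor = 1.65491 / 1.29818 ≈ 1.27480.
Total real return ≈ 27.4799%.

27.48%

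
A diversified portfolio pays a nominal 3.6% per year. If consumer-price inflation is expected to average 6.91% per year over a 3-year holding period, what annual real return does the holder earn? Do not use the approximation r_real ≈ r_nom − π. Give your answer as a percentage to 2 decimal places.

-3.10%

With constant rates the annual real return is the same each year: (1+3.6%)/(1+6.91%) − 1 = -0.03096.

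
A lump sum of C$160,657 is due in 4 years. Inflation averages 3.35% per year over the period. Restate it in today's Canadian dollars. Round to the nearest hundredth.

C$140,817.86

Price-level factor over 4 years: (1 + 3.35%)^4 ≈ 1.1408851409.
Purchasing power today: C$160,657 divided by that factor.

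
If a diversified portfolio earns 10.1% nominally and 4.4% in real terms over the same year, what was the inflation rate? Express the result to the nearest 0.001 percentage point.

From (1+r_nom) = (1+r_real)(1+π), we get 1+π = (1 + 10.1%)/(1 + 4.4%) = 1.101/1.044 ≈ 1.05460.
So π ≈ 5.4598%.

5.460%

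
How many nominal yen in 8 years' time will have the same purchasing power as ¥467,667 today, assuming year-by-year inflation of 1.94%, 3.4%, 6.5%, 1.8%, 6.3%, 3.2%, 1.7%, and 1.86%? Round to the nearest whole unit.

¥607,347

Cumulative price-level factor: 1.0194 × 1.034 × 1.065 × 1.018 × 1.063 × 1.032 × 1.017 × 1.0186 ≈ 1.2986739836.
Multiplying ¥467,667 by the price-level factor gives the future nominal sum.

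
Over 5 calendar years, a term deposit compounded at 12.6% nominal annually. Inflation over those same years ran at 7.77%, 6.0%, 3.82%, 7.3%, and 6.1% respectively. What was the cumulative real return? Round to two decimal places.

Cumulative inflation factor: 1.0777 × 1.060 × 1.0382 × 1.073 × 1.061 ≈ 1.35021.
Nominal growth factor: 1.81006. Real growth factor = 1.81006 / 1.35021 ≈ 1.34058.
Total real return ≈ 34.0578%.

34.06%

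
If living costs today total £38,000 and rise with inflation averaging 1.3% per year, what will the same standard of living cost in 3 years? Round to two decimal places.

Cumulative price-level factor: (1+1.3%)^3 = 1.039509197.
The nominal amount required is £38,000 scaled up by that factor.

£39,501.35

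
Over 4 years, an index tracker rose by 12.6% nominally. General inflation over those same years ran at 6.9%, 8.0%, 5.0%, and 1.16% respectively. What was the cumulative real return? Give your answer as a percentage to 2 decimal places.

-8.18%

Cumulative inflation factor: 1.069 × 1.080 × 1.050 × 1.0116 ≈ 1.22631.
Nominal growth factor: 1.12600. Real growth factor = 1.12600 / 1.22631 ≈ 0.91820.
Total real return ≈ -8.1797%.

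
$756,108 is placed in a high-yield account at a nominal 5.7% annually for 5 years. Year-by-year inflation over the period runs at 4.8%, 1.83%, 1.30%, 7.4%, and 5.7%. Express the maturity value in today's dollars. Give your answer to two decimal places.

$812,892.34

Nominal value at maturity: $756,108 × (1 + 5.7%)^5 ≈ $997,605.35.
Price-level factor over 5 years: 1.048 × 1.0183 × 1.0130 × 1.074 × 1.057 ≈ 1.2272293706.
The maturity value deflated by that factor is the answer in today's purchasing power.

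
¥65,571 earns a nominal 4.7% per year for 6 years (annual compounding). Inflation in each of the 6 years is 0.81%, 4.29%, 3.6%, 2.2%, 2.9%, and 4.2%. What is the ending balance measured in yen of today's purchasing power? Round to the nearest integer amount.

¥72,369

Nominal value at maturity: ¥65,571 × (1 + 4.7%)^6 ≈ ¥86,376.
Price-level factor over 6 years: 1.0081 × 1.0429 × 1.036 × 1.022 × 1.029 × 1.042 ≈ 1.1935483786.
The maturity value deflated by that factor is the answer in today's purchasing power.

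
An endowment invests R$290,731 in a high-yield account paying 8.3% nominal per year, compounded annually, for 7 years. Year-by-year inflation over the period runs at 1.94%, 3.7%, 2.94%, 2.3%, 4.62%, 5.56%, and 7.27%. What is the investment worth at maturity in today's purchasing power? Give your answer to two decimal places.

R$385,225.46

Nominal value at maturity: R$290,731 × (1 + 8.3%)^7 ≈ R$508,031.38.
Price-level factor over 7 years: 1.0194 × 1.037 × 1.0294 × 1.023 × 1.0462 × 1.0556 × 1.0727 ≈ 1.3187897442.
The maturity value deflated by that factor is the answer in today's purchasing power.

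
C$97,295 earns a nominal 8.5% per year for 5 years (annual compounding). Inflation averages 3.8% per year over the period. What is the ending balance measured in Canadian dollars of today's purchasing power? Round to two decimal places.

Nominal value at maturity: C$97,295 × (1 + 8.5%)^5 ≈ C$146,298.28.
Price-level factor over 5 years: (1 + 3.8%)^5 ≈ 1.2049992249.
Dividing the nominal maturity value by the price-level factor gives the value in today's money.

C$121,409.44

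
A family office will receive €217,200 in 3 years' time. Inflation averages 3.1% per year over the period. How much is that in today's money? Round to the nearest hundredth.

Price-level factor over 3 years: (1 + 3.1%)^3 = 1.095912791.
Purchasing power today: €217,200 divided by that factor.

€198,190.95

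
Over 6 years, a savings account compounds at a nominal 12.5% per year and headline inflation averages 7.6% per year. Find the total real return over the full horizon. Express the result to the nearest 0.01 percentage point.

The annual real rate is (1+12.5%)/(1+7.6%) − 1 = 4.5539%.
Compounded over 6 years: (1 + 0.045539)^6 − 1 ≈ 0.30630.

30.63%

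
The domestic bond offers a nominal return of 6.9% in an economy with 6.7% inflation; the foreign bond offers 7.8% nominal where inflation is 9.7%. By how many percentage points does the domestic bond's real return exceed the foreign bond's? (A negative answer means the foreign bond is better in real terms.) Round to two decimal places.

The domestic bond real return: 1.069/1.067 − 1 = 0.187%.
The foreign bond real return: 1.078/1.097 − 1 = -1.732%.
Difference: 0.187 − (-1.732) = 1.919 pp.

1.92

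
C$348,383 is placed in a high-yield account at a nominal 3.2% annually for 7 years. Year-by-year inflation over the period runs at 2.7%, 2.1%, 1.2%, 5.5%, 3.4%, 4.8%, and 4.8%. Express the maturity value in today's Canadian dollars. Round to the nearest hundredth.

C$341,619.44

Nominal value at maturity: C$348,383 × (1 + 3.2%)^7 ≈ C$434,325.01.
Price-level factor over 7 years: 1.027 × 1.021 × 1.012 × 1.055 × 1.034 × 1.048 × 1.048 ≈ 1.2713708856.
Dividing the nominal maturity value by the price-level factor gives the value in today's money.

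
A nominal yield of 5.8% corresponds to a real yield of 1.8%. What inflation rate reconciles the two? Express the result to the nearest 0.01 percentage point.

3.93%

From (1+r_nom) = (1+r_real)(1+π), we get 1+π = (1 + 5.8%)/(1 + 1.8%) = 1.058/1.018 ≈ 1.03929.
So π ≈ 3.9293%.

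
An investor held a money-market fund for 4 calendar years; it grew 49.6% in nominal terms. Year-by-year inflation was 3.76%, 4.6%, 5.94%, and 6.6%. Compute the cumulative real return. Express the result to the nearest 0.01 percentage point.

22.05%

Cumulative inflation factor: 1.0376 × 1.046 × 1.0594 × 1.066 ≈ 1.22568.
Nominal growth factor: 1.49600. Real growth factor = 1.49600 / 1.22568 ≈ 1.22054.
Total real return ≈ 22.0542%.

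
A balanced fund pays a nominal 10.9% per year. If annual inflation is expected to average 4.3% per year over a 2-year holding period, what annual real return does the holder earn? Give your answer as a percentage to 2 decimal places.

6.33%

With constant rates the annual real return is the same each year: (1+10.9%)/(1+4.3%) − 1 = 0.06328.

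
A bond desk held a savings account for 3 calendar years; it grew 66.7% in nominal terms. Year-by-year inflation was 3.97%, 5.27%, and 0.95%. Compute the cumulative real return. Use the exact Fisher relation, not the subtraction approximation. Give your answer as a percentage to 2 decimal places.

Cumulative inflation factor: 1.0397 × 1.0527 × 1.0095 ≈ 1.10489.
Nominal growth factor: 1.66700. Real growth factor = 1.66700 / 1.10489 ≈ 1.50875.
Total real return ≈ 50.8748%.

50.87%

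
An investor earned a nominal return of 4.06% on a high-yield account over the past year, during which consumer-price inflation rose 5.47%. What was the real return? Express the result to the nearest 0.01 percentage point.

-1.34%

Real return via the Fisher equation: (1 + 4.06%)/(1 + 5.47%) − 1 = 1.0406/1.0547 − 1 ≈ -0.01337.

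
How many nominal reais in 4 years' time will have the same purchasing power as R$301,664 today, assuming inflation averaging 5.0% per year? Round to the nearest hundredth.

R$366,674.48

Cumulative price-level factor: (1+5.0%)^4 = 1.21550625.
Multiplying R$301,664 by the price-level factor gives the future nominal sum.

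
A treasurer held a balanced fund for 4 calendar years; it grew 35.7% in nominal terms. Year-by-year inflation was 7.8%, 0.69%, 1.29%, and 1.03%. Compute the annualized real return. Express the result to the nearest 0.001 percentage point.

Cumulative inflation factor: 1.078 × 1.0069 × 1.0129 × 1.0103 ≈ 1.11076.
Nominal growth factor: 1.35700. Real growth factor = 1.35700 / 1.11076 ≈ 1.22168.
Annualized: 1.22168^(1/4) − 1 ≈ 0.05133.

5.133%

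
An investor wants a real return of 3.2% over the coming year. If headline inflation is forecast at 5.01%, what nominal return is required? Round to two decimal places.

8.37%

By the Fisher equation, 1 + r_nom = (1 + 3.2%)(1 + 5.01%) = 1.032 × 1.0501 = 1.0837032.
So r_nom = 8.37032%.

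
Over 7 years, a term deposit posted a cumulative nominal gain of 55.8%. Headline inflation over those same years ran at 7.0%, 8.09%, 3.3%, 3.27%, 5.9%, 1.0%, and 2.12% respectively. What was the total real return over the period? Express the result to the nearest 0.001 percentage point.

Cumulative inflation factor: 1.070 × 1.0809 × 1.033 × 1.0327 × 1.059 × 1.010 × 1.0212 ≈ 1.34763.
Nominal growth factor: 1.55800. Real growth factor = 1.55800 / 1.34763 ≈ 1.15610.
Total real return ≈ 15.6100%.

15.610%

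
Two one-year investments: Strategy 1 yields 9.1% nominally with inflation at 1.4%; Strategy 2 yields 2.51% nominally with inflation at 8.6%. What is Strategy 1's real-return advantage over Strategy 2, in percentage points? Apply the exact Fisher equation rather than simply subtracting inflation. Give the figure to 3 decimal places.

Strategy 1 real return: 1.091/1.014 − 1 = 7.5937%.
Strategy 2 real return: 1.0251/1.086 − 1 = -5.6077%.
Difference: 7.5937 − (-5.6077) = 13.2014 pp.

13.201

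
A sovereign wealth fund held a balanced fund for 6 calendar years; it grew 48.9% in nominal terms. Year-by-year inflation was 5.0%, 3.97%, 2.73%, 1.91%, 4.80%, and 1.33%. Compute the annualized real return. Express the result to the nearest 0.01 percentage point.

3.47%

Cumulative inflation factor: 1.050 × 1.0397 × 1.0273 × 1.0191 × 1.0480 × 1.0133 ≈ 1.21370.
Nominal growth factor: 1.48900. Real growth factor = 1.48900 / 1.21370 ≈ 1.22683.
Annualized: 1.22683^(1/6) − 1 ≈ 0.03466.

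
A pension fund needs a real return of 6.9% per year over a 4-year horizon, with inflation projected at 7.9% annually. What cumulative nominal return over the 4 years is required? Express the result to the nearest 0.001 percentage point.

77.010%

Required annual nominal rate: (1+6.9%)(1+7.9%) − 1 = 15.3451%.
Cumulative over 4 years: (1 + 0.153451)^4 − 1 ≈ 0.77010.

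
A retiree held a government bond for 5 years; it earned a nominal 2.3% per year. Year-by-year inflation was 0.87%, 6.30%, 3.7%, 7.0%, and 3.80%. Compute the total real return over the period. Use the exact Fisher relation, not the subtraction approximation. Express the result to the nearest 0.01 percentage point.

-9.28%

Cumulative inflation factor: 1.0087 × 1.0630 × 1.037 × 1.070 × 1.0380 ≈ 1.23497.
Nominal growth factor: 1.12041. Real growth factor = 1.12041 / 1.23497 ≈ 0.90724.
Total real return ≈ -9.2758%.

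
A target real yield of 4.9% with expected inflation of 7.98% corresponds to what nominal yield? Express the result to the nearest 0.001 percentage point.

By the Fisher equation, 1 + r_nom = (1 + 4.9%)(1 + 7.98%) = 1.049 × 1.0798 = 1.1327102.
So r_nom = 13.27102%.

13.271%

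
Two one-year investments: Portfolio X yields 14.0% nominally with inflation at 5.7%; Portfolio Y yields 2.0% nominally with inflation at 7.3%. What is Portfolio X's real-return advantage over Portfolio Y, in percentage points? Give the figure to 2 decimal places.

12.79

Portfolio X real return: 1.140/1.057 − 1 = 7.852%.
Portfolio Y real return: 1.020/1.073 − 1 = -4.939%.
Difference: 7.852 − (-4.939) = 12.791 pp.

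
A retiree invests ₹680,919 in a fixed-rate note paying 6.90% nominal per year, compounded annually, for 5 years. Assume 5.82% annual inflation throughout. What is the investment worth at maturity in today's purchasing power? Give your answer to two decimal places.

Nominal value at maturity: ₹680,919 × (1 + 6.90%)^5 ≈ ₹950,569.73.
Price-level factor over 5 years: (1 + 5.82%)^5 ≈ 1.3269018084.
Dividing the nominal maturity value by the price-level factor gives the value in today's money.

₹716,382.87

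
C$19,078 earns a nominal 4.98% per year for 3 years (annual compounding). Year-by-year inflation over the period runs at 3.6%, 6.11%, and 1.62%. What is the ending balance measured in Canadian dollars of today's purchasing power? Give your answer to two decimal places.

C$19,758.65

Nominal value at maturity: C$19,078 × (1 + 4.98%)^3 ≈ C$22,072.55.
Price-level factor over 3 years: 1.036 × 1.0611 × 1.0162 ≈ 1.1171082535.
Dividing the nominal maturity value by the price-level factor gives the value in today's money.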